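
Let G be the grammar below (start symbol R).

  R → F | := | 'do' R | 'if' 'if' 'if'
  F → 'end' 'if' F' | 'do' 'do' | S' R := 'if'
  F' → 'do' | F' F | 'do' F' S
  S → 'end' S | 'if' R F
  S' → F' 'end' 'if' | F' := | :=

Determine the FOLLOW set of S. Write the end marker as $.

{ $, 'do', 'end', 'if', := }

In F' → 'do' F' S: S is at the end, add FOLLOW(F') = { $, 'do', 'end', 'if', := }.
In S → 'end' S: S is at the end, add FOLLOW(S) = { $, 'do', 'end', 'if', := }.
Union: FOLLOW(S) = { $, 'do', 'end', 'if', := }.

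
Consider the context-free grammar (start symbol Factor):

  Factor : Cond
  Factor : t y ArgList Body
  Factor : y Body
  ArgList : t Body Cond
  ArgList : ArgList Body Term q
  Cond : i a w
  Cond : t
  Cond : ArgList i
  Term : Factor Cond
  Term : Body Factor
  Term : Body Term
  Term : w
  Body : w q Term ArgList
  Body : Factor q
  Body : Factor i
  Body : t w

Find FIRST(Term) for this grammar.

{ i, t, w, y }

From Term : Factor Cond: add FIRST(Factor) = { i, t, y }.
From Term : Body Factor: add FIRST(Body) = { i, t, w, y }.
From Term : Body Term: add FIRST(Body) = { i, t, w, y }.
Term : w contributes {w}.
Union: FIRST(Term) = { i, t, w, y }.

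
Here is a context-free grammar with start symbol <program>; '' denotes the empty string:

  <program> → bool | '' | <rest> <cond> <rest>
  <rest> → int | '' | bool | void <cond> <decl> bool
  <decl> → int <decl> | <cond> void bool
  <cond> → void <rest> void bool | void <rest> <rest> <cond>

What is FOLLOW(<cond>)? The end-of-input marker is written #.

{ #, bool, int, void }

In <program> → <rest> <cond> <rest>: add FIRST(<rest>)\{''} = { bool, int, void }.
  Since <rest> is nullable, also add FOLLOW(<program>) = { # }.
In <rest> → void <cond> <decl> bool: add FIRST(<decl> bool) = { int, void }.
In <decl> → <cond> void bool: add FIRST(void bool) = { void }.
In <cond> → void <rest> <rest> <cond>: <cond> is at the end, add FOLLOW(<cond>) = { #, bool, int, void }.
Union: FOLLOW(<cond>) = { #, bool, int, void }.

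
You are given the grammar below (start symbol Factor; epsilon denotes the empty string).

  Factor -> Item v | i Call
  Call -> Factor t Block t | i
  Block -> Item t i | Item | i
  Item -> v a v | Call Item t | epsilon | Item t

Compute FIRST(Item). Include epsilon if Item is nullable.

Item -> v a v contributes {v}.
From Item -> Call Item t: add FIRST(Call) = { i, t, v }.
Item -> epsilon contributes epsilon.
From Item -> Item t: Item nullable, take FIRST(Item) ∪ {t} = { i, t, v }.
Union: FIRST(Item) = { i, t, v, epsilon }.

{ i, t, v, epsilon }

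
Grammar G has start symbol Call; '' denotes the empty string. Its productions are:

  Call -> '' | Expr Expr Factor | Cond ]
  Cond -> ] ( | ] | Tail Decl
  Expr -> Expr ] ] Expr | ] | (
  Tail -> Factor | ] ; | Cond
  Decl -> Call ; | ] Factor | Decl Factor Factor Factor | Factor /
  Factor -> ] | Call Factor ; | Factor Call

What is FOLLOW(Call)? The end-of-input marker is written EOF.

{ EOF, (, /, ;, ] }

Call is the start symbol, so EOF ∈ FOLLOW(Call).
In Decl -> Call ;: add FIRST(;) = { ; }.
In Factor -> Call Factor ;: add FIRST(Factor ;) = { (, ] }.
In Factor -> Factor Call: Call is at the end, add FOLLOW(Factor) = { EOF, (, /, ;, ] }.
Union: FOLLOW(Call) = { EOF, (, /, ;, ] }.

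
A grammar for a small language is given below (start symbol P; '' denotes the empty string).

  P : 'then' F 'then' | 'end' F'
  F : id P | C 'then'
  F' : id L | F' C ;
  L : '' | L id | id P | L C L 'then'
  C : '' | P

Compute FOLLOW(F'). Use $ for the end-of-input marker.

In P : 'end' F': F' is at the end, add FOLLOW(P) = { $, 'end', 'then', ;, id }.
In F' : F' C ;: add FIRST(C ;) = { 'end', 'then', ; }.
Union: FOLLOW(F') = { $, 'end', 'then', ;, id }.

{ $, 'end', 'then', ;, id }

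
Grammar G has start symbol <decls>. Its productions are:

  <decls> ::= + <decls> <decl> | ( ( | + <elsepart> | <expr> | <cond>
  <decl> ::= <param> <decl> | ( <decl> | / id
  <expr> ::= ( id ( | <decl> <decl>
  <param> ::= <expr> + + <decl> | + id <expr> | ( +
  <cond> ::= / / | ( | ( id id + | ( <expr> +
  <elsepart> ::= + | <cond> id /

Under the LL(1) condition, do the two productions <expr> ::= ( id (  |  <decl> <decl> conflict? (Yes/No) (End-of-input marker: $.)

Yes

FIRST(( id () = { ( } and FIRST(<decl> <decl>) = { (, +, / }.
Both contain (, so the two alternatives are not disjoint — LL(1) conflict.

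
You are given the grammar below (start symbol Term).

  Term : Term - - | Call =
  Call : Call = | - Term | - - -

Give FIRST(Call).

From Call : Call =: add FIRST(Call) = { - }.
Call : - Term contributes {-}.
Call : - - - contributes {-}.
Union: FIRST(Call) = { - }.

{ - }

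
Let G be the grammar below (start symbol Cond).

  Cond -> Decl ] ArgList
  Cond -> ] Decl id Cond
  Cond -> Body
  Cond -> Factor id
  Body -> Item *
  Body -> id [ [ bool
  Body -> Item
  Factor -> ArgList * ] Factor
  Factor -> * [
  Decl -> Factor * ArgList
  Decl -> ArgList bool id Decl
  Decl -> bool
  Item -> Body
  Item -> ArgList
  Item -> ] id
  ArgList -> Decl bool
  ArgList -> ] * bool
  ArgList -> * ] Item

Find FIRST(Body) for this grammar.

From Body -> Item *: add FIRST(Item) = { *, ], bool, id }.
Body -> id [ [ bool contributes {id}.
From Body -> Item: add FIRST(Item) = { *, ], bool, id }.
Union: FIRST(Body) = { *, ], bool, id }.

{ *, ], bool, id }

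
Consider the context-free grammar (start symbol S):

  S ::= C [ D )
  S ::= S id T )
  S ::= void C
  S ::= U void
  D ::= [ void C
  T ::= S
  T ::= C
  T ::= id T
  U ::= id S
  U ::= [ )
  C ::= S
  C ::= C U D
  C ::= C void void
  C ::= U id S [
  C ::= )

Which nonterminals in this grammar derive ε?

{ } (none)

No nonterminal has an empty production or an RHS whose symbols are all nullable.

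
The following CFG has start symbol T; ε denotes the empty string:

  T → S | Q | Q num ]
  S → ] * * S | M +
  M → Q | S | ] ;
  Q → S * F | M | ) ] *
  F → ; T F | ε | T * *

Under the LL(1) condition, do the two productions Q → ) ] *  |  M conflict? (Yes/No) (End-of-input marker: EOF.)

Yes

FIRST() ] *) = { ) } and FIRST(M) = { ), ] }.
Both contain ), so the two alternatives are not disjoint — LL(1) conflict.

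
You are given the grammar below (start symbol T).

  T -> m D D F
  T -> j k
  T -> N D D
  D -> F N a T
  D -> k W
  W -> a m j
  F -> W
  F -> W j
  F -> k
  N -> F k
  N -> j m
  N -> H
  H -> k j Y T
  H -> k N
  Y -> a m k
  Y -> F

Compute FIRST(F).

{ a, k }

From F -> W: add FIRST(W) = { a }.
From F -> W j: add FIRST(W) = { a }.
F -> k contributes {k}.
Union: FIRST(F) = { a, k }.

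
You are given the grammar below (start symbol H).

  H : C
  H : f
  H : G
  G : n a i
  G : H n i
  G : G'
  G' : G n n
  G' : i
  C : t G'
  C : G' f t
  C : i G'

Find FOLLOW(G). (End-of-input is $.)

{ $, n }

In H : G: G is at the end, add FOLLOW(H) = { $, n }.
In G' : G n n: add FIRST(n n) = { n }.
Union: FOLLOW(G) = { $, n }.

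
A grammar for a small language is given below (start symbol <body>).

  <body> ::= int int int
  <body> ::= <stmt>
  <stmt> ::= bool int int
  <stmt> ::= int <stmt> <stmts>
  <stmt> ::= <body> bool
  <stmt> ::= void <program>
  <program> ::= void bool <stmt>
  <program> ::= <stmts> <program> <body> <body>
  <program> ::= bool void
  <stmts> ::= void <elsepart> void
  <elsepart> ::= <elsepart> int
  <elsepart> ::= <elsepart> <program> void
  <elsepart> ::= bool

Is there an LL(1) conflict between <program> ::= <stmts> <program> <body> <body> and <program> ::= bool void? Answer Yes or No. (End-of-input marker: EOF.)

No

FIRST(<stmts> <program> <body> <body>) = { void } and FIRST(bool void) = { bool }.
The FIRST sets are disjoint and neither alternative is nullable — no conflict.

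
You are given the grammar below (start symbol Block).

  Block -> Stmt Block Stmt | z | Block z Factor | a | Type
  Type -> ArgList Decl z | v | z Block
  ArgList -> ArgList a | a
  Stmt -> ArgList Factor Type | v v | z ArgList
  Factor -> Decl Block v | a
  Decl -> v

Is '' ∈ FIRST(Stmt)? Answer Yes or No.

No nonterminal in this grammar is nullable.
No production of Stmt has an RHS whose symbols are all nullable, so Stmt is not nullable.

No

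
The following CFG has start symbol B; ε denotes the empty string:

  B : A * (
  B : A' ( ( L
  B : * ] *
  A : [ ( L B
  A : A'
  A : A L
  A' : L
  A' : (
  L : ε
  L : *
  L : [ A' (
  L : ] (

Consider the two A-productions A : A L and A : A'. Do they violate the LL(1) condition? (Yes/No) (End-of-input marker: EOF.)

Yes

FIRST(A L) = { (, *, [, ], ε } and FIRST(A') = { (, *, [, ], ε }.
Both contain (, so the two alternatives are not disjoint — LL(1) conflict.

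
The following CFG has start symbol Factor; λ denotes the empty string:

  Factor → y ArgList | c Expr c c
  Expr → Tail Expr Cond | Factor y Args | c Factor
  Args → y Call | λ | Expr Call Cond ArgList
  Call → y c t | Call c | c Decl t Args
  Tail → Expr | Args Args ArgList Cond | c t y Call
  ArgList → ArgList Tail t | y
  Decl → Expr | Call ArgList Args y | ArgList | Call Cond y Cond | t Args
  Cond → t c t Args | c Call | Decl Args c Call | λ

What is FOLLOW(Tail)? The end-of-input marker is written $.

In Expr → Tail Expr Cond: add FIRST(Expr Cond) = { c, y }.
In ArgList → ArgList Tail t: add FIRST(t) = { t }.
Union: FOLLOW(Tail) = { c, t, y }.

{ c, t, y }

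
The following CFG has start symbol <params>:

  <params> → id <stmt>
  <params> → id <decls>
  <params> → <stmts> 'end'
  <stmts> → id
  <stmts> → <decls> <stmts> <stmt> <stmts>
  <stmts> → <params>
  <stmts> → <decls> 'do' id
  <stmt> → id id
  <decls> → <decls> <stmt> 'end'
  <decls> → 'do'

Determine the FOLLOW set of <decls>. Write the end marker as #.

{ #, 'do', 'end', id }

In <params> → id <decls>: <decls> is at the end, add FOLLOW(<params>) = { #, 'end', id }.
In <stmts> → <decls> <stmts> <stmt> <stmts>: add FIRST(<stmts> <stmt> <stmts>) = { 'do', id }.
In <stmts> → <decls> 'do' id: add FIRST('do' id) = { 'do' }.
In <decls> → <decls> <stmt> 'end': add FIRST(<stmt> 'end') = { id }.
Union: FOLLOW(<decls>) = { #, 'do', 'end', id }.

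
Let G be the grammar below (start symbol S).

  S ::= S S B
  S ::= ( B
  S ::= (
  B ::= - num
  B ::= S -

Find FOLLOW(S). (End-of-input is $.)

{ $, (, - }

S is the start symbol, so $ ∈ FOLLOW(S).
In S ::= S S B: add FIRST(S B) = { ( }.
In S ::= S S B: add FIRST(B) = { (, - }.
In B ::= S -: add FIRST(-) = { - }.
Union: FOLLOW(S) = { $, (, - }.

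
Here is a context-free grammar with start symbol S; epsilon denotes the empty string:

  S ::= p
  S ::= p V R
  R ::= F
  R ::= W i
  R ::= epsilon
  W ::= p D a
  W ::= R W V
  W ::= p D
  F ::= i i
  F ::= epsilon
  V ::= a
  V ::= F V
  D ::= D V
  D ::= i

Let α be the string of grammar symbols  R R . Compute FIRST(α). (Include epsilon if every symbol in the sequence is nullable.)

{ i, p, epsilon }

Add FIRST(R)\{epsilon} = { i, p }; R is nullable, continue.
Add FIRST(R)\{epsilon} = { i, p }; R is nullable, continue.
Every symbol is nullable, so include epsilon.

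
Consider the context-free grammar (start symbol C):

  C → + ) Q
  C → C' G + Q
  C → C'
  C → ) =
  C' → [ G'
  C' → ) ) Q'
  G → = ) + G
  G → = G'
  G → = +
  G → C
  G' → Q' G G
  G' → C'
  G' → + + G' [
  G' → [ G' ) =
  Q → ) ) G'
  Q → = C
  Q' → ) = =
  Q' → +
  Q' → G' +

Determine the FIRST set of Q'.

{ ), +, [ }

Q' → ) = = contributes {)}.
Q' → + contributes {+}.
From Q' → G' +: add FIRST(G') = { ), +, [ }.
Union: FIRST(Q') = { ), +, [ }.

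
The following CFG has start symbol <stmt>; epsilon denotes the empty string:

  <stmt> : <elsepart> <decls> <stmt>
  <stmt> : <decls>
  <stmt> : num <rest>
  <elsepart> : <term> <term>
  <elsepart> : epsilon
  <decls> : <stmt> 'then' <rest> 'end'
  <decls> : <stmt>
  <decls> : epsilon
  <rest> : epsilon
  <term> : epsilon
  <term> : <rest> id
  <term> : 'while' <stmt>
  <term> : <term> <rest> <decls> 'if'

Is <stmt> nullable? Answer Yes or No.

<stmt> : <elsepart> <decls> <stmt> and each of <elsepart>, <decls>, <stmt> is nullable, so <stmt> ⇒* epsilon.

Yes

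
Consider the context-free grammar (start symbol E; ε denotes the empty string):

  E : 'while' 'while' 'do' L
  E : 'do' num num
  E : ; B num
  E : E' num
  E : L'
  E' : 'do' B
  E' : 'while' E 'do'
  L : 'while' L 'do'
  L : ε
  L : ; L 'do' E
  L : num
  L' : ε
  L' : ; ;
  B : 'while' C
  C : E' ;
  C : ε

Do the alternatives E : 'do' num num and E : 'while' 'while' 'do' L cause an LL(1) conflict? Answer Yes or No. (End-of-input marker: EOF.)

No

FIRST('do' num num) = { 'do' } and FIRST('while' 'while' 'do' L) = { 'while' }.
The FIRST sets are disjoint and neither alternative is nullable — no conflict.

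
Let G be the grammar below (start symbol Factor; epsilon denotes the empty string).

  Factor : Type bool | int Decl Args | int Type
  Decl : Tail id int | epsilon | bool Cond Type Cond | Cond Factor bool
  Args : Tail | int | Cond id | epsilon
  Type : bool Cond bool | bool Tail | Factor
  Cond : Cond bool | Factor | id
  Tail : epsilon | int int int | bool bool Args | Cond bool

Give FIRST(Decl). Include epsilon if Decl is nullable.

From Decl : Tail id int: Tail nullable, take FIRST(Tail) ∪ {id} = { bool, id, int }.
Decl : epsilon contributes epsilon.
Decl : bool Cond Type Cond contributes {bool}.
From Decl : Cond Factor bool: add FIRST(Cond) = { bool, id, int }.
Union: FIRST(Decl) = { bool, id, int, epsilon }.

{ bool, id, int, epsilon }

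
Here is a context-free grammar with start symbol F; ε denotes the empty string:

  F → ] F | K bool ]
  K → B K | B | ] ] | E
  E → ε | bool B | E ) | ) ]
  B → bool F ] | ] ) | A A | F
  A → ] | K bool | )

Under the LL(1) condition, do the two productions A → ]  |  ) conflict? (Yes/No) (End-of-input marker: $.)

No

FIRST(]) = { ] } and FIRST()) = { ) }.
The FIRST sets are disjoint and neither alternative is nullable — no conflict.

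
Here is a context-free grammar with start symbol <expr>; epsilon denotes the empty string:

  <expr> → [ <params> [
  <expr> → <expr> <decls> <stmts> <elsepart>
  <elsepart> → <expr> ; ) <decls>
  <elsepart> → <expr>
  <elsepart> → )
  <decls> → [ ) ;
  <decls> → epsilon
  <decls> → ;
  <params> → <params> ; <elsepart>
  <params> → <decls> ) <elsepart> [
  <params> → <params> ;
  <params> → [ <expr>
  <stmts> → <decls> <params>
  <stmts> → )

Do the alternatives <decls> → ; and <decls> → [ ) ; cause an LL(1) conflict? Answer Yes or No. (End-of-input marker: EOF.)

FIRST(;) = { ; } and FIRST([ ) ;) = { [ }.
The FIRST sets are disjoint and neither alternative is nullable — no conflict.

No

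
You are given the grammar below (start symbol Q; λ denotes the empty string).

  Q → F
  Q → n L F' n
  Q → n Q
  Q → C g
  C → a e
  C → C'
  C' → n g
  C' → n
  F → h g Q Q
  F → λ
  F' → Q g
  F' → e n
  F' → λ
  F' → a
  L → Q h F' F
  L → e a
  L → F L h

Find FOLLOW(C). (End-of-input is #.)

In Q → C g: add FIRST(g) = { g }.
Union: FOLLOW(C) = { g }.

{ g }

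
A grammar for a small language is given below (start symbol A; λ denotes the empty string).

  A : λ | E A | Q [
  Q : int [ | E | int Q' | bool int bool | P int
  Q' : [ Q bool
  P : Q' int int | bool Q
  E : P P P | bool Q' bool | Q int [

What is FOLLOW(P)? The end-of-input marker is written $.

In Q : P int: add FIRST(int) = { int }.
In E : P P P: add FIRST(P P) = { [, bool }.
In E : P P P: add FIRST(P) = { [, bool }.
In E : P P P: P is at the end, add FOLLOW(E) = { $, [, bool, int }.
Union: FOLLOW(P) = { $, [, bool, int }.

{ $, [, bool, int }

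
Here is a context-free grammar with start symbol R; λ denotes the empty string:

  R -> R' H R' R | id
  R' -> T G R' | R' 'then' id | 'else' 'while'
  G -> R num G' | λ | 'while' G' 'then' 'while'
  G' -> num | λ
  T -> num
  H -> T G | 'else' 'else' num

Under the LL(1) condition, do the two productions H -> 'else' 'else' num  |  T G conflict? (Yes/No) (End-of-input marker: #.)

FIRST('else' 'else' num) = { 'else' } and FIRST(T G) = { num }.
The FIRST sets are disjoint and neither alternative is nullable — no conflict.

No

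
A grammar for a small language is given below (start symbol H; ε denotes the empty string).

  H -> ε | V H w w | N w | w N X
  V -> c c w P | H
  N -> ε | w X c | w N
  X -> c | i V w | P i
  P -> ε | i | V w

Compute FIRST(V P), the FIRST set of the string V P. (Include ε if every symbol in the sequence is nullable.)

Add FIRST(V)\{ε} = { c, w }; V is nullable, continue.
Add FIRST(P)\{ε} = { c, i, w }; P is nullable, continue.
Every symbol is nullable, so include ε.

{ c, i, w, ε }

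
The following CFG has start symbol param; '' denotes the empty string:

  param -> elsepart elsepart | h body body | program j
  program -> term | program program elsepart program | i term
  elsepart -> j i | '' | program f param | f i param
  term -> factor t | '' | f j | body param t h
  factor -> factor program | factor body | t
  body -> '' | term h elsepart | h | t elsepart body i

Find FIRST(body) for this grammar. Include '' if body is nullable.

{ f, h, i, j, t, '' }

body -> '' contributes ''.
From body -> term h elsepart: term nullable, take FIRST(term) ∪ {h} = { f, h, i, j, t }.
body -> h contributes {h}.
body -> t elsepart body i contributes {t}.
Union: FIRST(body) = { f, h, i, j, t, '' }.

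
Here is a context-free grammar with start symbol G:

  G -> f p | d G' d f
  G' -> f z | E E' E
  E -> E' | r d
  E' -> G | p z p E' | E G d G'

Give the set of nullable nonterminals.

{ } (none)

No nonterminal has an empty production or an RHS whose symbols are all nullable.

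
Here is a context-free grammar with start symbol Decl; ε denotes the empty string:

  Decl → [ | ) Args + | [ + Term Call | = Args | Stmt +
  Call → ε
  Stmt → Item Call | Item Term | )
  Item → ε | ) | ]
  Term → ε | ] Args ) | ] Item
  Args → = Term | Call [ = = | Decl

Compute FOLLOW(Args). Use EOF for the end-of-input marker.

{ EOF, ), + }

In Decl → ) Args +: add FIRST(+) = { + }.
In Decl → = Args: Args is at the end, add FOLLOW(Decl) = { EOF, ), + }.
In Term → ] Args ): add FIRST()) = { ) }.
Union: FOLLOW(Args) = { EOF, ), + }.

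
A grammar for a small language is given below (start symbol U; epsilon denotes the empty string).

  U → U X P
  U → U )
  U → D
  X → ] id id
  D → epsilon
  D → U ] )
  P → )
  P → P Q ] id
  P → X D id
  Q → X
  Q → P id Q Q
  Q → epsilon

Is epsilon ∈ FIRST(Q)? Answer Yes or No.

Q has an epsilon-production, so Q ⇒ epsilon.

Yes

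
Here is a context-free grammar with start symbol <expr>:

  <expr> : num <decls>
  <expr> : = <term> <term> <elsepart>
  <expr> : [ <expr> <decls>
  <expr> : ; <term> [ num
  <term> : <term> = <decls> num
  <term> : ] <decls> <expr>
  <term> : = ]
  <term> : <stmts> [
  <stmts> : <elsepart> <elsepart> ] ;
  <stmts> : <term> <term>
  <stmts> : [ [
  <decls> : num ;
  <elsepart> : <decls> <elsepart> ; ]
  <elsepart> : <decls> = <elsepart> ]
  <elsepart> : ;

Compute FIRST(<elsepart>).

From <elsepart> : <decls> <elsepart> ; ]: add FIRST(<decls>) = { num }.
From <elsepart> : <decls> = <elsepart> ]: add FIRST(<decls>) = { num }.
<elsepart> : ; contributes {;}.
Union: FIRST(<elsepart>) = { ;, num }.

{ ;, num }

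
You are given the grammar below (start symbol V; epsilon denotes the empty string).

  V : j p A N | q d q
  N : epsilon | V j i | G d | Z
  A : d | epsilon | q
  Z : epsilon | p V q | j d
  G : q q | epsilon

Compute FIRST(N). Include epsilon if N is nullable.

{ d, j, p, q, epsilon }

N : epsilon contributes epsilon.
From N : V j i: add FIRST(V) = { j, q }.
From N : G d: G nullable, take FIRST(G) ∪ {d} = { d, q }.
From N : Z: add FIRST(Z) = { j, p, epsilon } (including epsilon since Z is nullable).
Union: FIRST(N) = { d, j, p, q, epsilon }.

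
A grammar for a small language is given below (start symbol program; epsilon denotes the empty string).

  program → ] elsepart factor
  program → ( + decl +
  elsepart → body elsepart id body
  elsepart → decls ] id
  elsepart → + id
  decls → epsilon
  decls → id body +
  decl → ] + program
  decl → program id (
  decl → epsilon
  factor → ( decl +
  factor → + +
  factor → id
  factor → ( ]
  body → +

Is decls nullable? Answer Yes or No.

decls has an epsilon-production, so decls ⇒ epsilon.

Yes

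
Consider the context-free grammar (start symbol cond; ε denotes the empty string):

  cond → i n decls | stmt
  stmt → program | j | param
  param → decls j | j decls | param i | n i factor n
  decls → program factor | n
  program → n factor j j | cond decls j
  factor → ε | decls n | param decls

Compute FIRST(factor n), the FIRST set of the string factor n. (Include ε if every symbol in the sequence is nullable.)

Add FIRST(factor)\{ε} = { i, j, n }; factor is nullable, continue.
n is a terminal; add {n} and stop.

{ i, j, n }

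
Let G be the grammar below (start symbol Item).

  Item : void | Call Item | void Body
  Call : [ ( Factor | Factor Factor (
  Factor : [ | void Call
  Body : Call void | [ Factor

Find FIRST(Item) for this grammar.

Item : void contributes {void}.
From Item : Call Item: add FIRST(Call) = { [, void }.
Item : void Body contributes {void}.
Union: FIRST(Item) = { [, void }.

{ [, void }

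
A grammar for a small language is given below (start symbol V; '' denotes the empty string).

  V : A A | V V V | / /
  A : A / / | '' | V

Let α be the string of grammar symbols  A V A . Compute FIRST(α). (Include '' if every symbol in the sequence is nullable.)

Add FIRST(A)\{''} = { / }; A is nullable, continue.
Add FIRST(V)\{''} = { / }; V is nullable, continue.
Add FIRST(A)\{''} = { / }; A is nullable, continue.
Every symbol is nullable, so include ''.

{ /, '' }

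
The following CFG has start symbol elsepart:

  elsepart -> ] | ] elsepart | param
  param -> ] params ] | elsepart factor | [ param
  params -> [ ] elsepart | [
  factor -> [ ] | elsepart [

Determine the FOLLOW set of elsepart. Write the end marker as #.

{ #, [, ] }

elsepart is the start symbol, so # ∈ FOLLOW(elsepart).
In elsepart -> ] elsepart: elsepart is at the end, add FOLLOW(elsepart) = { #, [, ] }.
In param -> elsepart factor: add FIRST(factor) = { [, ] }.
In params -> [ ] elsepart: elsepart is at the end, add FOLLOW(params) = { ] }.
In factor -> elsepart [: add FIRST([) = { [ }.
Union: FOLLOW(elsepart) = { #, [, ] }.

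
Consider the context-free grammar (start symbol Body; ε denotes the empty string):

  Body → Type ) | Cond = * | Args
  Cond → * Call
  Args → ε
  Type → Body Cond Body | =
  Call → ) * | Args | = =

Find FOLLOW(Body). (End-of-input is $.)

Body is the start symbol, so $ ∈ FOLLOW(Body).
In Type → Body Cond Body: add FIRST(Cond Body) = { * }.
In Type → Body Cond Body: Body is at the end, add FOLLOW(Type) = { ) }.
Union: FOLLOW(Body) = { $, ), * }.

{ $, ), * }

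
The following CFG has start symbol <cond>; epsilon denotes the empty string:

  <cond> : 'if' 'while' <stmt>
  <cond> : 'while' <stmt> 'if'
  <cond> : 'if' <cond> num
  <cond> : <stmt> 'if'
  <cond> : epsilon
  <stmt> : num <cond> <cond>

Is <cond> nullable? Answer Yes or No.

<cond> has an epsilon-production, so <cond> ⇒ epsilon.

Yes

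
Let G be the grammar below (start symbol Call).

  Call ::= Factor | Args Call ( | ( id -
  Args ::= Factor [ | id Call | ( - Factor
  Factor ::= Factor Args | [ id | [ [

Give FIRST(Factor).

From Factor ::= Factor Args: add FIRST(Factor) = { [ }.
Factor ::= [ id contributes {[}.
Factor ::= [ [ contributes {[}.
Union: FIRST(Factor) = { [ }.

{ [ }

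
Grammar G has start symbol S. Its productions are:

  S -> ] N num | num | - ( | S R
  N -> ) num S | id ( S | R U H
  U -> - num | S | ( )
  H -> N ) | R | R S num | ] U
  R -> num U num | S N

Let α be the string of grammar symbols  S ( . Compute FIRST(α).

Add FIRST(S) = { -, ], num }; S is not nullable, stop.

{ -, ], num }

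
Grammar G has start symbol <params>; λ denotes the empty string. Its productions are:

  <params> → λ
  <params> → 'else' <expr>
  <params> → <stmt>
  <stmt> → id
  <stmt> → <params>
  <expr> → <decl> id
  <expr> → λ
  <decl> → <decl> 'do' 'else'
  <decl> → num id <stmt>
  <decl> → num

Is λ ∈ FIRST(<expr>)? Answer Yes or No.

<expr> has an λ-production, so <expr> ⇒ λ.

Yes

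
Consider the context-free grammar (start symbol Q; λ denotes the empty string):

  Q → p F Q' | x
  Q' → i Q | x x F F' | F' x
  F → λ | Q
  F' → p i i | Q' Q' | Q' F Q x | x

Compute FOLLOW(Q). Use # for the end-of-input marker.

Q is the start symbol, so # ∈ FOLLOW(Q).
In Q' → i Q: Q is at the end, add FOLLOW(Q') = { #, i, p, x }.
In F → Q: Q is at the end, add FOLLOW(F) = { i, p, x }.
In F' → Q' F Q x: add FIRST(x) = { x }.
Union: FOLLOW(Q) = { #, i, p, x }.

{ #, i, p, x }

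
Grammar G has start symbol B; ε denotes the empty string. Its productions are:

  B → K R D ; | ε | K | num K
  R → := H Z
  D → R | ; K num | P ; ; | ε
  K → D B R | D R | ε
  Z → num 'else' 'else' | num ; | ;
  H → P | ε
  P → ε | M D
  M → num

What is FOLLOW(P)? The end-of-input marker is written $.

{ ;, num }

In D → P ; ;: add FIRST(; ;) = { ; }.
In H → P: P is at the end, add FOLLOW(H) = { ;, num }.
Union: FOLLOW(P) = { ;, num }.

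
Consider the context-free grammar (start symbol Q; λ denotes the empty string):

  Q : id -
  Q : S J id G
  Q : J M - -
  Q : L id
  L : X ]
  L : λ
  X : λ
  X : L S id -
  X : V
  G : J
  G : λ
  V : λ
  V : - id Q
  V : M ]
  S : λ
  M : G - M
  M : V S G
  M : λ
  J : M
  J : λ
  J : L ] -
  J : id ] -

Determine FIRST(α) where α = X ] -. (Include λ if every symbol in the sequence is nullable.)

{ -, ], id }

Add FIRST(X)\{λ} = { -, ], id }; X is nullable, continue.
] is a terminal; add {]} and stop.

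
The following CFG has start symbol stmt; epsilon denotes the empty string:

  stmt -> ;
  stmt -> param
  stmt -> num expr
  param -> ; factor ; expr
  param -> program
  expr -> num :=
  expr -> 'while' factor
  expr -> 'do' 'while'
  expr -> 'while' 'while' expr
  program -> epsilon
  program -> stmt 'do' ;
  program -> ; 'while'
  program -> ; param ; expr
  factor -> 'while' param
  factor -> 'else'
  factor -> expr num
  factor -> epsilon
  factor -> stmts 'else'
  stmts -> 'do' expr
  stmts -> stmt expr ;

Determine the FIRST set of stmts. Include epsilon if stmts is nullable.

stmts -> 'do' expr contributes {'do'}.
From stmts -> stmt expr ;: stmt nullable, take FIRST(stmt) ∪ FIRST(expr) = { 'do', 'while', ;, num }.
Union: FIRST(stmts) = { 'do', 'while', ;, num }.

{ 'do', 'while', ;, num }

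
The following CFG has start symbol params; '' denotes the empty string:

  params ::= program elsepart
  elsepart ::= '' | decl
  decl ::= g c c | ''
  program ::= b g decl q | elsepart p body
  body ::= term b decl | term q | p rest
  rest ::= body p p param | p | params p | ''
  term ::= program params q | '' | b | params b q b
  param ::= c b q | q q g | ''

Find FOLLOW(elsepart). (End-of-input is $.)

{ $, b, p, q }

In params ::= program elsepart: elsepart is at the end, add FOLLOW(params) = { $, b, p, q }.
In program ::= elsepart p body: add FIRST(p body) = { p }.
Union: FOLLOW(elsepart) = { $, b, p, q }.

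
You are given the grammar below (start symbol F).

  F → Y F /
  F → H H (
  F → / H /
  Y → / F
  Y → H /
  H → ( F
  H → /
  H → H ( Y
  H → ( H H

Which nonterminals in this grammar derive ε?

{ } (none)

No nonterminal has an empty production or an RHS whose symbols are all nullable.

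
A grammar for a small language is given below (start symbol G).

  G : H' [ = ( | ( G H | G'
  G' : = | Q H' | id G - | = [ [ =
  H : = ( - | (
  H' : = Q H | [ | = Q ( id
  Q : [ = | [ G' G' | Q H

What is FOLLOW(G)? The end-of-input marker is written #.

G is the start symbol, so # ∈ FOLLOW(G).
In G : ( G H: add FIRST(H) = { (, = }.
In G' : id G -: add FIRST(-) = { - }.
Union: FOLLOW(G) = { #, (, -, = }.

{ #, (, -, = }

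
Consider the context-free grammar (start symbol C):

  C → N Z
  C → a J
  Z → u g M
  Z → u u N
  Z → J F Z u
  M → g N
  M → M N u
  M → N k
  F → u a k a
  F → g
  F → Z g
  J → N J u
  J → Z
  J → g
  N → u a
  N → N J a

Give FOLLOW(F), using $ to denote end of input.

{ g, u }

In Z → J F Z u: add FIRST(Z u) = { g, u }.
Union: FOLLOW(F) = { g, u }.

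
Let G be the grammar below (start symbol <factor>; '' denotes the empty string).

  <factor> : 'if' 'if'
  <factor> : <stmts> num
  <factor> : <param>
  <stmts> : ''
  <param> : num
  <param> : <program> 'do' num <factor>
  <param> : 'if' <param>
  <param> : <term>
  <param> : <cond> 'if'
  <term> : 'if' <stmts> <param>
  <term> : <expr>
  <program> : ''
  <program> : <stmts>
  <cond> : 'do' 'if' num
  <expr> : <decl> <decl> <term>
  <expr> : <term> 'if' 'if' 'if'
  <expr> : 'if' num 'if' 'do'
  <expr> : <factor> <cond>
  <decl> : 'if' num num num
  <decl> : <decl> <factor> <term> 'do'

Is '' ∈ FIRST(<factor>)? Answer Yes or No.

Nullable nonterminals: <program>, <stmts>.
No production of <factor> has an RHS whose symbols are all nullable, so <factor> is not nullable.

No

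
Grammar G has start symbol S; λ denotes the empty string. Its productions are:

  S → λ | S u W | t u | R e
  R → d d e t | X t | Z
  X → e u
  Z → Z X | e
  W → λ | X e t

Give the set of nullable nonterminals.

Directly nullable (have an λ-production): S, W.
No other nonterminal has a production whose RHS symbols are all nullable.

{ S, W }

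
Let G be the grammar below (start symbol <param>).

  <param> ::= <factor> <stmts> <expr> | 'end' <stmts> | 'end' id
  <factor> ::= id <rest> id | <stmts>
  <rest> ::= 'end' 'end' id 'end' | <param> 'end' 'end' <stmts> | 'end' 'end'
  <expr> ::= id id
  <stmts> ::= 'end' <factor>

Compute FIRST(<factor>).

<factor> ::= id <rest> id contributes {id}.
From <factor> ::= <stmts>: add FIRST(<stmts>) = { 'end' }.
Union: FIRST(<factor>) = { 'end', id }.

{ 'end', id }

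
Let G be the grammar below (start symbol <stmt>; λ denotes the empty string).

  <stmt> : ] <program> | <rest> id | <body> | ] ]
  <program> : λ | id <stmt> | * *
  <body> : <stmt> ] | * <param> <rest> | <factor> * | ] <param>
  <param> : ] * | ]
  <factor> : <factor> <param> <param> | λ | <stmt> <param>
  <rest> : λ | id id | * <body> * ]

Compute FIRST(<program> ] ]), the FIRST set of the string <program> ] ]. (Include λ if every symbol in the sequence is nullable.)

Add FIRST(<program>)\{λ} = { *, id }; <program> is nullable, continue.
] is a terminal; add {]} and stop.

{ *, ], id }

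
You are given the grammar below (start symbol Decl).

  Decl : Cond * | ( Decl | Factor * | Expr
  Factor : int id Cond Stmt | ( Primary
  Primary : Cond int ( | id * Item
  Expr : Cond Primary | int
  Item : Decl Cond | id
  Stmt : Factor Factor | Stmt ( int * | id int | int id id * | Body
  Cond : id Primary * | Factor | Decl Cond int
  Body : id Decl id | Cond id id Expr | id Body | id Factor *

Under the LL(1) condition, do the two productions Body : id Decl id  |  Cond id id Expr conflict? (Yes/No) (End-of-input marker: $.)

Yes

FIRST(id Decl id) = { id } and FIRST(Cond id id Expr) = { (, id, int }.
Both contain id, so the two alternatives are not disjoint — LL(1) conflict.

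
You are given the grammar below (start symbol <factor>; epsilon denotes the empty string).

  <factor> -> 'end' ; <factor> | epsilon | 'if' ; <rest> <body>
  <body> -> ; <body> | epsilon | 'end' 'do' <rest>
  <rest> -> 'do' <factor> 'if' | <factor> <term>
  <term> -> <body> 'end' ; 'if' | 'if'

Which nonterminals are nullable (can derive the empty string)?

{ <body>, <factor> }

Directly nullable (have an epsilon-production): <factor>, <body>.
No other nonterminal has a production whose RHS symbols are all nullable.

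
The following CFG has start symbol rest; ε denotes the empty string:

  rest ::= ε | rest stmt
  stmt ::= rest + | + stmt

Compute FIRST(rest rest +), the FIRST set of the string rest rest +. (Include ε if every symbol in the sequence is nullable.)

{ + }

Add FIRST(rest)\{ε} = { + }; rest is nullable, continue.
Add FIRST(rest)\{ε} = { + }; rest is nullable, continue.
+ is a terminal; add {+} and stop.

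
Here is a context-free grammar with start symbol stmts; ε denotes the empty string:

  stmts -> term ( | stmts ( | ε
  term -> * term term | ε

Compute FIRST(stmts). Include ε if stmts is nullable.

From stmts -> term (: term nullable, take FIRST(term) ∪ {(} = { (, * }.
From stmts -> stmts (: stmts nullable, take FIRST(stmts) ∪ {(} = { (, * }.
stmts -> ε contributes ε.
Union: FIRST(stmts) = { (, *, ε }.

{ (, *, ε }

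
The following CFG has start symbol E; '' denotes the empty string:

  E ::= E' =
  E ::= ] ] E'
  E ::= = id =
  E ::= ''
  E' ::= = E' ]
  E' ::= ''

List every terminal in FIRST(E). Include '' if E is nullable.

From E ::= E' =: E' nullable, take FIRST(E') ∪ {=} = { = }.
E ::= ] ] E' contributes {]}.
E ::= = id = contributes {=}.
E ::= '' contributes ''.
Union: FIRST(E) = { =, ], '' }.

{ =, ], '' }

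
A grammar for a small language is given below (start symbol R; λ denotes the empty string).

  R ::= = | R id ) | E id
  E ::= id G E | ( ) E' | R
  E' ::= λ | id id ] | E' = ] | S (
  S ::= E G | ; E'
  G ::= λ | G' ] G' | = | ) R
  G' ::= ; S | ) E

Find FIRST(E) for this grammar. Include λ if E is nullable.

{ (, =, id }

E ::= id G E contributes {id}.
E ::= ( ) E' contributes {(}.
From E ::= R: add FIRST(R) = { (, =, id }.
Union: FIRST(E) = { (, =, id }.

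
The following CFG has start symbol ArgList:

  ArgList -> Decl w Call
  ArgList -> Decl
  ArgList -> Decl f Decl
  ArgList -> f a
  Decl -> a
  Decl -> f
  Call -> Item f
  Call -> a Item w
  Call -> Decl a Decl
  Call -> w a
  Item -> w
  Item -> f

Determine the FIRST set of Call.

{ a, f, w }

From Call -> Item f: add FIRST(Item) = { f, w }.
Call -> a Item w contributes {a}.
From Call -> Decl a Decl: add FIRST(Decl) = { a, f }.
Call -> w a contributes {w}.
Union: FIRST(Call) = { a, f, w }.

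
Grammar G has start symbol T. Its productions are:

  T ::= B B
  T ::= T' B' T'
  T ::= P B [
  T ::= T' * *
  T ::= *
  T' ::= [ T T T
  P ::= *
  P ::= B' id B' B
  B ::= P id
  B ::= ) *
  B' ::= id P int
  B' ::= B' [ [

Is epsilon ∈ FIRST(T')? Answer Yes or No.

No

No nonterminal in this grammar is nullable.
No production of T' has an RHS whose symbols are all nullable, so T' is not nullable.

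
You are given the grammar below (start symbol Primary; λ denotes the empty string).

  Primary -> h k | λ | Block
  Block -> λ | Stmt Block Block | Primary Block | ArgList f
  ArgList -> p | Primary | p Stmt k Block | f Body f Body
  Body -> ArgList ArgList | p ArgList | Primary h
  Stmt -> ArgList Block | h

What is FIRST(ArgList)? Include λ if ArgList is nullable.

{ f, h, p, λ }

ArgList -> p contributes {p}.
From ArgList -> Primary: add FIRST(Primary) = { f, h, p, λ } (including λ since Primary is nullable).
ArgList -> p Stmt k Block contributes {p}.
ArgList -> f Body f Body contributes {f}.
Union: FIRST(ArgList) = { f, h, p, λ }.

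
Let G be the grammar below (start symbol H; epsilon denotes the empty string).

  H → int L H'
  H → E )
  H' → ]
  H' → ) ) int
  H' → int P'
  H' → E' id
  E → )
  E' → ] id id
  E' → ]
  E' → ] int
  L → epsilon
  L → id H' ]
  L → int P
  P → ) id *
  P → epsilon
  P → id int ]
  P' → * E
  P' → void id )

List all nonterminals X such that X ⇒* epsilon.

{ L, P }

Directly nullable (have an epsilon-production): L, P.
No other nonterminal has a production whose RHS symbols are all nullable.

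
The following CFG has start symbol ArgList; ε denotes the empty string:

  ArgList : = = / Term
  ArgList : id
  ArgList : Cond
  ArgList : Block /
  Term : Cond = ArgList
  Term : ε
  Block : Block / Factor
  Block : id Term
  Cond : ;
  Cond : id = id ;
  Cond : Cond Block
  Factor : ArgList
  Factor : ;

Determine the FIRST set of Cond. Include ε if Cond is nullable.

{ ;, id }

Cond : ; contributes {;}.
Cond : id = id ; contributes {id}.
From Cond : Cond Block: add FIRST(Cond) = { ;, id }.
Union: FIRST(Cond) = { ;, id }.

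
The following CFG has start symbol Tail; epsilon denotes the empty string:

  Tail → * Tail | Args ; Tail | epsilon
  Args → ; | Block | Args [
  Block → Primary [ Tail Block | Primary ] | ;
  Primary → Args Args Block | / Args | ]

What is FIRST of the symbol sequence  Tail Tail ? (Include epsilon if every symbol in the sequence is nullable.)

Add FIRST(Tail)\{epsilon} = { *, /, ;, ] }; Tail is nullable, continue.
Add FIRST(Tail)\{epsilon} = { *, /, ;, ] }; Tail is nullable, continue.
Every symbol is nullable, so include epsilon.

{ *, /, ;, ], epsilon }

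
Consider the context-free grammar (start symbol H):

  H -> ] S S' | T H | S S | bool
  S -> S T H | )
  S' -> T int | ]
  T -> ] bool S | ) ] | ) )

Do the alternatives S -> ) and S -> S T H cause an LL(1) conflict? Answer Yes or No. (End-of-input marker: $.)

Yes

FIRST()) = { ) } and FIRST(S T H) = { ) }.
Both contain ), so the two alternatives are not disjoint — LL(1) conflict.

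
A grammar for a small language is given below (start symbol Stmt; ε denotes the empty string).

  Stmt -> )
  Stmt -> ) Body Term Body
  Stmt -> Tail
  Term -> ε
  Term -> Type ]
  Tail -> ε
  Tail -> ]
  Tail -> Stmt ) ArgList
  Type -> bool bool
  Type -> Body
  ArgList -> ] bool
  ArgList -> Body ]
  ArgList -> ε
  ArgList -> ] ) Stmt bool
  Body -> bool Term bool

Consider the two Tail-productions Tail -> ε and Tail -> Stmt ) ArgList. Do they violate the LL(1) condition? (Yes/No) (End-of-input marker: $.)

FIRST(ε) = { ε } and FIRST(Stmt ) ArgList) = { ), ] }.
The first alternative is nullable and FOLLOW(Tail) = { $, ), bool } shares ) with FIRST of the second — conflict.

Yes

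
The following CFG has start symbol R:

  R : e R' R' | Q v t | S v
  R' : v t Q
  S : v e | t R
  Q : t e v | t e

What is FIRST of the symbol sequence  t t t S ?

t is a terminal; add {t} and stop.

{ t }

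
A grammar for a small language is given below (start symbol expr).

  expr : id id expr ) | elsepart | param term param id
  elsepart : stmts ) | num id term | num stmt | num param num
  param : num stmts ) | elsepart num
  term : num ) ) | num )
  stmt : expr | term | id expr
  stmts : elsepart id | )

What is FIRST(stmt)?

{ ), id, num }

From stmt : expr: add FIRST(expr) = { ), id, num }.
From stmt : term: add FIRST(term) = { num }.
stmt : id expr contributes {id}.
Union: FIRST(stmt) = { ), id, num }.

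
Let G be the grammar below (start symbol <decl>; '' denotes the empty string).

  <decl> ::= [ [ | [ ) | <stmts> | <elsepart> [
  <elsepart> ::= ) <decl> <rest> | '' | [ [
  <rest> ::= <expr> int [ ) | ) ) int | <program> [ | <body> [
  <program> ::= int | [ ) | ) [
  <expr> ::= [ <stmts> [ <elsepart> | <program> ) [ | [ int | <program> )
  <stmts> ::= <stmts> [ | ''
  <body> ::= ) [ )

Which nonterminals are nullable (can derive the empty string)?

Directly nullable (have an ''-production): <elsepart>, <stmts>.
<decl> ::= <stmts> with every symbol nullable, so <decl> is nullable.
No other nonterminal has a production whose RHS symbols are all nullable.

{ <decl>, <elsepart>, <stmts> }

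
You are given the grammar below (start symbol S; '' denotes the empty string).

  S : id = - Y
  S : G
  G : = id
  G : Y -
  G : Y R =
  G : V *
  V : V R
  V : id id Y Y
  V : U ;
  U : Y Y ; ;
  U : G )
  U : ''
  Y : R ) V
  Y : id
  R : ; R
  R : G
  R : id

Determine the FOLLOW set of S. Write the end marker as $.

S is the start symbol, so $ ∈ FOLLOW(S).
Union: FOLLOW(S) = { $ }.

{ $ }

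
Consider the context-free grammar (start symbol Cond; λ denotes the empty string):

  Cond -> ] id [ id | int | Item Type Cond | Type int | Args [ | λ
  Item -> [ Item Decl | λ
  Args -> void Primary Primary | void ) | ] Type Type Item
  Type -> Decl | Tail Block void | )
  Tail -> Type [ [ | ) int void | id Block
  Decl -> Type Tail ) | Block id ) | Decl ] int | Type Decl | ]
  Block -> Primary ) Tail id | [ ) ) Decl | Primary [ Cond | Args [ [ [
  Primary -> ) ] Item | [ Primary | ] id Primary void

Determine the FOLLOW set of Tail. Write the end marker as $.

{ ), [, ], id, void }

In Type -> Tail Block void: add FIRST(Block void) = { ), [, ], void }.
In Decl -> Type Tail ): add FIRST()) = { ) }.
In Block -> Primary ) Tail id: add FIRST(id) = { id }.
Union: FOLLOW(Tail) = { ), [, ], id, void }.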